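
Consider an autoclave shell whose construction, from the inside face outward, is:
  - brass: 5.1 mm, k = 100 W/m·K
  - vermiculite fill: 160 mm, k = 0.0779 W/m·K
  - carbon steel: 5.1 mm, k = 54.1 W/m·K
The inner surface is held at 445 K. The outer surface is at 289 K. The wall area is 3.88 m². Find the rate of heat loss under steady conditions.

Series thermal resistances:
R_brass = L/(kA) = 0.0051/(100×3.88) = 1.314×10^-5 K/W
R_vermiculite fill = L/(kA) = 0.16/(0.0779×3.88) = 0.5294 K/W
R_carbon steel = L/(kA) = 0.0051/(54.1×3.88) = 2.43×10^-5 K/W
R_total = 0.5294 K/W
Q = ΔT / R_total = 156 / 0.5294

Q ≈ 295 W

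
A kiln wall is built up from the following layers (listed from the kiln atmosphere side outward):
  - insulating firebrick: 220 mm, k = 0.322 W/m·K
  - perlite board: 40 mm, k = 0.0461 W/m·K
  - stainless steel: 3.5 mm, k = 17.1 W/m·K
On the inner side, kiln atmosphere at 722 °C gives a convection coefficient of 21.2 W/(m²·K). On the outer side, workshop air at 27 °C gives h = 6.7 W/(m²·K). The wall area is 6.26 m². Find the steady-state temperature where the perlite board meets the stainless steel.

Model the wall as resistances in series:
R_inner film = 1/(h_i·A) = 1/(21.2×6.26) = 0.007535 K/W
R_insulating firebrick = L/(kA) = 0.22/(0.322×6.26) = 0.1091 K/W
R_perlite board = L/(kA) = 0.04/(0.0461×6.26) = 0.1386 K/W
R_stainless steel = L/(kA) = 0.0035/(17.1×6.26) = 3.27×10^-5 K/W
R_outer film = 1/(h_o·A) = 1/(6.7×6.26) = 0.02384 K/W
R_total = 0.2792 K/W;  Q = ΔT/R_total = 695/0.2792 = 2490 W
T_interface = T_inner − Q·ΣR(inner→interface) = 722 − 2490×0.2553

T ≈ 86.4 °C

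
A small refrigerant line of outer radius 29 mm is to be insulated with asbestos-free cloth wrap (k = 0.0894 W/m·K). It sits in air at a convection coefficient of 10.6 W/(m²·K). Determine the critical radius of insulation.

r_cr ≈ 8.43 mm

For a cylinder r_cr = k/h = 0.0894/10.6
r_cr = 8.43 mm; since the bare radius (29 mm) is above r_cr, any added insulation will reduce heat loss.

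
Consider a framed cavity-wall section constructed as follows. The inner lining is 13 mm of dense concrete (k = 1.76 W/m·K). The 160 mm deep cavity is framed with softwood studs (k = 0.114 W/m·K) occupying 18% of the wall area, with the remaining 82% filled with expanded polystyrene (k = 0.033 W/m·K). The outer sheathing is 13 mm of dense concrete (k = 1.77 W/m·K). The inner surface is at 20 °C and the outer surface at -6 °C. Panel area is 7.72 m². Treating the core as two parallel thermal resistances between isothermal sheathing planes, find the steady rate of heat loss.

Q ≈ 59.4 W

Sheathing layers in series; stud and cavity paths in parallel between them.
R_inner = 0.013/(1.76×7.72) = 9.568×10^-4 K/W
R_stud  = 0.16/(0.114×0.18×7.72) = 1.01 K/W
R_cav   = 0.16/(0.033×0.82×7.72) = 0.7659 K/W
1/R_core = 1/R_stud + 1/R_cav → R_core = 0.4356 K/W
R_outer = 0.013/(1.77×7.72) = 9.514×10^-4 K/W
R_total = 0.4375 K/W
Q = ΔT/R_total = 26/0.4375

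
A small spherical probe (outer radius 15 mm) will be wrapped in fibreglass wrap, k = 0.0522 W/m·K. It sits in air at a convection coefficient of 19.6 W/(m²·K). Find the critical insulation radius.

r_cr ≈ 5.33 mm

For a sphere r_cr = 2k/h = 2×0.0522/19.6
r_cr = 5.33 mm; since the bare radius (15 mm) is above r_cr, any added insulation will reduce heat loss.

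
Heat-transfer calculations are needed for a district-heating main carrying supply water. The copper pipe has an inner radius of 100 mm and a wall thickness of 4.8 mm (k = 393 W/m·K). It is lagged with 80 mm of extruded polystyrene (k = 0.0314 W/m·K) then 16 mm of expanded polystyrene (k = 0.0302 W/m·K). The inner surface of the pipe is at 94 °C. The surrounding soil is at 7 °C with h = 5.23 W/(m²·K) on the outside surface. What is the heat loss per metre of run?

q′ ≈ 25.1 W/m

Per-layer cylindrical resistances, series-summed:
R_copper pipe wall = ln(104.8/100)/(2π×393×1) = 1.899×10^-5 K/W
R_extruded polystyrene = ln(184.8/104.8)/(2π×0.0314×1) = 2.875 K/W
R_expanded polystyrene = ln(200.8/184.8)/(2π×0.0302×1) = 0.4376 K/W
R_outer film = 1/(h_o·2πr_oL) = 1/(5.23×2π×0.2008×1) = 0.1515 K/W
R_total = 3.464 K/W
Q = ΔT/R_total = 87/3.464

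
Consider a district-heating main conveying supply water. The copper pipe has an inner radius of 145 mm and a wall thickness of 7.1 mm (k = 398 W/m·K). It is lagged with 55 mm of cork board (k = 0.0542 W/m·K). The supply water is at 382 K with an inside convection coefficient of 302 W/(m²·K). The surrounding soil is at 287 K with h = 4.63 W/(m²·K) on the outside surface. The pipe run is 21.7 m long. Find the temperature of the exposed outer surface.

T ≈ 302 K

Treating each annulus and film as a series resistance:
R_inner film = 1/(h_i·2πr₁L) = 1/(302×2π×0.145×21.7) = 1.675×10^-4 K/W
R_copper pipe wall = ln(152.1/145)/(2π×398×21.7) = 8.809×10^-7 K/W
R_cork board = ln(207.1/152.1)/(2π×0.0542×21.7) = 0.04177 K/W
R_outer film = 1/(h_o·2πr_oL) = 1/(4.63×2π×0.2071×21.7) = 0.007649 K/W
R_total = 0.04959 K/W
Q = ΔT/R_total = 95/0.04959
Q = 1920 W
T_interface = T_inner − Q·ΣR(inner→interface) = 382 − 1920×0.04194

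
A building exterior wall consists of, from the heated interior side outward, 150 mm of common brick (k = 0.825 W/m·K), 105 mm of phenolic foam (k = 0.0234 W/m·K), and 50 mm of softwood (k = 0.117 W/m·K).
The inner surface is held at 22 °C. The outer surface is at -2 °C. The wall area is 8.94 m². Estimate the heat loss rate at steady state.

Series thermal resistances:
R_common brick = L/(kA) = 0.15/(0.825×8.94) = 0.02034 K/W
R_phenolic foam = L/(kA) = 0.105/(0.0234×8.94) = 0.5019 K/W
R_softwood = L/(kA) = 0.05/(0.117×8.94) = 0.0478 K/W
R_total = 0.5701 K/W
Q = ΔT / R_total = 24 / 0.5701

Q ≈ 42.1 W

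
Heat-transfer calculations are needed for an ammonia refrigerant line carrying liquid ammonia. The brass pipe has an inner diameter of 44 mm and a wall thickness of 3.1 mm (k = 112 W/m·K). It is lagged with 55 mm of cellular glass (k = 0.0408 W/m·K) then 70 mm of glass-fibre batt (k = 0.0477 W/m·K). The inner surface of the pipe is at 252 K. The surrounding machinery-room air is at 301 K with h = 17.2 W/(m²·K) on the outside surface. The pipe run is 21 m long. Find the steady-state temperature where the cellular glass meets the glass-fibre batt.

T ≈ 285 K

Per-layer cylindrical resistances, series-summed:
R_brass pipe wall = ln(25.1/22)/(2π×112×21) = 8.92×10^-6 K/W
R_cellular glass = ln(80.1/25.1)/(2π×0.0408×21) = 0.2156 K/W
R_glass-fibre batt = ln(150.1/80.1)/(2π×0.0477×21) = 0.09978 K/W
R_outer film = 1/(h_o·2πr_oL) = 1/(17.2×2π×0.1501×21) = 0.002936 K/W
R_total = 0.3183 K/W
Q = ΔT/R_total = 49/0.3183
Q = 154 W
T_interface = T_inner + Q·ΣR(inner→interface) = 252 + 154×0.2156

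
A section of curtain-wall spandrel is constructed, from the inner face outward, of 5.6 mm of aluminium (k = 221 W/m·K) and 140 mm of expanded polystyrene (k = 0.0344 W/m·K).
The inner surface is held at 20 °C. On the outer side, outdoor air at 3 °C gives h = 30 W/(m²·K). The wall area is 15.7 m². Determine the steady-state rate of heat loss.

Using the resistance-network approach (series):
R_aluminium = L/(kA) = 0.0056/(221×15.7) = 1.614×10^-6 K/W
R_expanded polystyrene = L/(kA) = 0.14/(0.0344×15.7) = 0.2592 K/W
R_outer film = 1/(h_o·A) = 1/(30×15.7) = 0.002123 K/W
R_total = 0.2613 K/W
Q = ΔT / R_total = 17 / 0.2613

Q ≈ 65 W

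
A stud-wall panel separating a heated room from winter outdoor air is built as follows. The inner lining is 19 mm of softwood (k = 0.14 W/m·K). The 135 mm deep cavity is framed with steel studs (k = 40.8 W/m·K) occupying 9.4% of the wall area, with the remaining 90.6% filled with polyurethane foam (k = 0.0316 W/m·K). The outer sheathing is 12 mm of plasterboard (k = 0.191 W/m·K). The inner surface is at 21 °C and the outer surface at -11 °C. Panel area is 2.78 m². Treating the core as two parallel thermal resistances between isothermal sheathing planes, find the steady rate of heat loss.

Sheathing layers in series; stud and cavity paths in parallel between them.
R_inner = 0.019/(0.14×2.78) = 0.04882 K/W
R_stud  = 0.135/(40.8×0.094×2.78) = 0.01266 K/W
R_cav   = 0.135/(0.0316×0.906×2.78) = 1.696 K/W
1/R_core = 1/R_stud + 1/R_cav → R_core = 0.01257 K/W
R_outer = 0.012/(0.191×2.78) = 0.0226 K/W
R_total = 0.08399 K/W
Q = ΔT/R_total = 32/0.08399

Q ≈ 381 W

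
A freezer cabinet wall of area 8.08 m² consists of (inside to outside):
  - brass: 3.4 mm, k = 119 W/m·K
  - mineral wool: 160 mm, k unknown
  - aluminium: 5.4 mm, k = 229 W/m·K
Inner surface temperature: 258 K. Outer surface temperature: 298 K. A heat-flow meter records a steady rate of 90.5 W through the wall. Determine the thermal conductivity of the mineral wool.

Model the wall as resistances in series:
R_brass = L/(kA) = 0.0034/(119×8.08) = 3.536×10^-6 K/W
R_aluminium = L/(kA) = 0.0054/(229×8.08) = 2.918×10^-6 K/W
Sum of known resistances R_other = 6.454×10^-6 K/W
Total R = ΔT/Q = 40/90.5 = 0.442 K/W
R_mineral wool = R_total − R_other = 0.442 K/W
k = L/(R·A) = 0.16/(0.442×8.08)

k ≈ 0.0448 W/(m·K)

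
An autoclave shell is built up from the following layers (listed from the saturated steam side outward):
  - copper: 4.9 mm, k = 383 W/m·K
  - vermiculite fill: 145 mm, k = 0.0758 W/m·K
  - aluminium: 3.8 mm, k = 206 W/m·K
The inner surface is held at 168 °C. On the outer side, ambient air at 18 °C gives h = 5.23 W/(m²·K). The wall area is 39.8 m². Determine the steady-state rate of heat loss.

Q ≈ 2840 W

Using the resistance-network approach (series):
R_copper = L/(kA) = 0.0049/(383×39.8) = 3.215×10^-7 K/W
R_vermiculite fill = L/(kA) = 0.145/(0.0758×39.8) = 0.04806 K/W
R_aluminium = L/(kA) = 0.0038/(206×39.8) = 4.635×10^-7 K/W
R_outer film = 1/(h_o·A) = 1/(5.23×39.8) = 0.004804 K/W
R_total = 0.05287 K/W
Q = ΔT / R_total = 150 / 0.05287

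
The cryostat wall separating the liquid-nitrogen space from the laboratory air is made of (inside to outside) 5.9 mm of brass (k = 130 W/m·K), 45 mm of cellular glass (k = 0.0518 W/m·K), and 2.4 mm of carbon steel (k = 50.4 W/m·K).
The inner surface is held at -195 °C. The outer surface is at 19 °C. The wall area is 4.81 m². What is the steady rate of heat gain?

Q ≈ 1180 W

Treating each layer as a thermal resistance in series:
R_brass = L/(kA) = 0.0059/(130×4.81) = 9.435×10^-6 K/W
R_cellular glass = L/(kA) = 0.045/(0.0518×4.81) = 0.1806 K/W
R_carbon steel = L/(kA) = 0.0024/(50.4×4.81) = 9.9×10^-6 K/W
R_total = 0.1806 K/W
Q = ΔT / R_total = 214 / 0.1806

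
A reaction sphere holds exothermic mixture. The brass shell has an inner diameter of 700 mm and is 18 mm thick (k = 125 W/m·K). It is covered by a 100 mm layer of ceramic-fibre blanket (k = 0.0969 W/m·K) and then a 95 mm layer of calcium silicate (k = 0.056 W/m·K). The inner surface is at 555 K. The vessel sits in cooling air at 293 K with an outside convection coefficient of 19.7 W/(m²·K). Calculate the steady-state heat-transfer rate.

Each spherical layer contributes R = (1/r_i − 1/r_o)/(4πk):
R_brass shell = (1/0.35 − 1/0.368)/(4π×125) = 8.897×10^-5 K/W
R_ceramic-fibre blanket = (1/0.368 − 1/0.468)/(4π×0.0969) = 0.4768 K/W
R_calcium silicate = (1/0.468 − 1/0.563)/(4π×0.056) = 0.5124 K/W
R_outer film = 1/(h·4πr_o²) = 1/(19.7×4π×0.563²) = 0.01274 K/W
R_total = 1.002 K/W
Q = ΔT/R_total = 262/1.002

Q ≈ 261 W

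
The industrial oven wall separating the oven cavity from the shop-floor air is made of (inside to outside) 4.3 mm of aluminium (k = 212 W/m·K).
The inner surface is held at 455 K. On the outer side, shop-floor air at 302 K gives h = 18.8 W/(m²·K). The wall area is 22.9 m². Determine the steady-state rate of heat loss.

Thermal resistances in series:
R_aluminium = L/(kA) = 0.0043/(212×22.9) = 8.857×10^-7 K/W
R_outer film = 1/(h_o·A) = 1/(18.8×22.9) = 0.002323 K/W
R_total = 0.002324 K/W
Q = ΔT / R_total = 153 / 0.002324

Q ≈ 65800 W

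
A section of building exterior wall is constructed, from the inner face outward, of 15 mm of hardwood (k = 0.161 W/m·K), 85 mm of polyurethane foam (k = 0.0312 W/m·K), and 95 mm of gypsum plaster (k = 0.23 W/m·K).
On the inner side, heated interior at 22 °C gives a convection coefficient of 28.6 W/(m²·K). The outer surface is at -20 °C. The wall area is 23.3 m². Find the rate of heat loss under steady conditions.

Treating each layer as a thermal resistance in series:
R_inner film = 1/(h_i·A) = 1/(28.6×23.3) = 0.001501 K/W
R_hardwood = L/(kA) = 0.015/(0.161×23.3) = 0.003999 K/W
R_polyurethane foam = L/(kA) = 0.085/(0.0312×23.3) = 0.1169 K/W
R_gypsum plaster = L/(kA) = 0.095/(0.23×23.3) = 0.01773 K/W
R_total = 0.1402 K/W
Q = ΔT / R_total = 42 / 0.1402

Q ≈ 300 W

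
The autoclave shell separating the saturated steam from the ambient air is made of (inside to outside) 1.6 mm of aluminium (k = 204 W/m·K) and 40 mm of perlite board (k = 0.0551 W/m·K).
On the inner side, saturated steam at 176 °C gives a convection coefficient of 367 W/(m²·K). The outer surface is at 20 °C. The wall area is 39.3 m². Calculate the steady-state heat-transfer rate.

Series thermal resistances:
R_inner film = 1/(h_i·A) = 1/(367×39.3) = 6.933×10^-5 K/W
R_aluminium = L/(kA) = 0.0016/(204×39.3) = 1.996×10^-7 K/W
R_perlite board = L/(kA) = 0.04/(0.0551×39.3) = 0.01847 K/W
R_total = 0.01854 K/W
Q = ΔT / R_total = 156 / 0.01854

Q ≈ 8410 W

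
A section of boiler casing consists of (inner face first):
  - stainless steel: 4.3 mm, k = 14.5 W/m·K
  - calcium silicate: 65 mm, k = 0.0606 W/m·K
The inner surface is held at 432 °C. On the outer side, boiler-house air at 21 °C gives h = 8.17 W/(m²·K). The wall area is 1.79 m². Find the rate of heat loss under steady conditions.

Using the resistance-network approach (series):
R_stainless steel = L/(kA) = 0.0043/(14.5×1.79) = 1.657×10^-4 K/W
R_calcium silicate = L/(kA) = 0.065/(0.0606×1.79) = 0.5992 K/W
R_outer film = 1/(h_o·A) = 1/(8.17×1.79) = 0.06838 K/W
R_total = 0.6678 K/W
Q = ΔT / R_total = 411 / 0.6678

Q ≈ 615 W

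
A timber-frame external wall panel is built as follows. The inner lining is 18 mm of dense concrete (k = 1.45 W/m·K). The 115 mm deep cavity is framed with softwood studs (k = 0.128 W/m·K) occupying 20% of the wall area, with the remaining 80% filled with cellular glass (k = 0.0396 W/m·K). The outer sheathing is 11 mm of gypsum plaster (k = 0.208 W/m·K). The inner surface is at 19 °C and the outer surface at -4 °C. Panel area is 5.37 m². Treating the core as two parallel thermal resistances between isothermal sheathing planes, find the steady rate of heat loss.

Q ≈ 59.6 W

Sheathing layers in series; stud and cavity paths in parallel between them.
R_inner = 0.018/(1.45×5.37) = 0.002312 K/W
R_stud  = 0.115/(0.128×0.2×5.37) = 0.8365 K/W
R_cav   = 0.115/(0.0396×0.8×5.37) = 0.676 K/W
1/R_core = 1/R_stud + 1/R_cav → R_core = 0.3739 K/W
R_outer = 0.011/(0.208×5.37) = 0.009848 K/W
R_total = 0.386 K/W
Q = ΔT/R_total = 23/0.386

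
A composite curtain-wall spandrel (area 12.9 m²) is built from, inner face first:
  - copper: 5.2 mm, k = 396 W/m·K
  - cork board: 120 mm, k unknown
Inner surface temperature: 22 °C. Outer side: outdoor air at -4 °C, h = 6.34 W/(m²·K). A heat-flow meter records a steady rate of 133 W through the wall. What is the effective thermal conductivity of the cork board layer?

Model the wall as resistances in series:
R_copper = L/(kA) = 0.0052/(396×12.9) = 1.018×10^-6 K/W
R_outer film = 1/(h_o·A) = 1/(6.34×12.9) = 0.01223 K/W
Sum of known resistances R_other = 0.01223 K/W
Total R = ΔT/Q = 26/133 = 0.1955 K/W
R_cork board = R_total − R_other = 0.1833 K/W
k = L/(R·A) = 0.12/(0.1833×12.9)

k ≈ 0.0508 W/(m·K)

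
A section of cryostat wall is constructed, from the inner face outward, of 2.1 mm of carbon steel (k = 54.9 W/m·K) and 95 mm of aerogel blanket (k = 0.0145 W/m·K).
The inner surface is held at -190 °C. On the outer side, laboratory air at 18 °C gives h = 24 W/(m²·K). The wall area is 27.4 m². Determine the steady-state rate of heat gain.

Q ≈ 864 W

Using the resistance-network approach (series):
R_carbon steel = L/(kA) = 0.0021/(54.9×27.4) = 1.396×10^-6 K/W
R_aerogel blanket = L/(kA) = 0.095/(0.0145×27.4) = 0.2391 K/W
R_outer film = 1/(h_o·A) = 1/(24×27.4) = 0.001521 K/W
R_total = 0.2406 K/W
Q = ΔT / R_total = 208 / 0.2406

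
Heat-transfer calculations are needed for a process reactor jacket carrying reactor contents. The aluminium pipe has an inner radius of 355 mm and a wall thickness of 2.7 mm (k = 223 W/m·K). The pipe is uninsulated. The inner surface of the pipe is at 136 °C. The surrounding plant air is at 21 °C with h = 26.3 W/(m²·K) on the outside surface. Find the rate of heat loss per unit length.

Radial resistances (cylindrical: R_cond = ln(r_o/r_i)/(2πkL), R_conv = 1/(h·2πrL)):
R_aluminium pipe wall = ln(357.7/355)/(2π×223×1) = 5.408×10^-6 K/W
R_outer film = 1/(h_o·2πr_oL) = 1/(26.3×2π×0.3577×1) = 0.01692 K/W
R_total = 0.01692 K/W
Q = ΔT/R_total = 115/0.01692

q′ ≈ 6800 W/m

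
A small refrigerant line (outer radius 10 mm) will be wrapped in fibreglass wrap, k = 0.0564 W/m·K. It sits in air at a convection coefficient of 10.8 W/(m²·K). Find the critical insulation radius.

For a cylinder r_cr = k/h = 0.0564/10.8
r_cr = 5.22 mm; since the bare radius (10 mm) is above r_cr, any added insulation will reduce heat loss.

r_cr ≈ 5.22 mm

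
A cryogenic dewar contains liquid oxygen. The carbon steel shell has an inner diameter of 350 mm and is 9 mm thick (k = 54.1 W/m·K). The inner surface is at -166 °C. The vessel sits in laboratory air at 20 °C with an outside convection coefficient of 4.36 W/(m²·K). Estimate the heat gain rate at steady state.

Each spherical layer contributes R = (1/r_i − 1/r_o)/(4πk):
R_carbon steel shell = (1/0.175 − 1/0.184)/(4π×54.1) = 4.111×10^-4 K/W
R_outer film = 1/(h·4πr_o²) = 1/(4.36×4π×0.184²) = 0.5391 K/W
R_total = 0.5395 K/W
Q = ΔT/R_total = 186/0.5395

Q ≈ 345 W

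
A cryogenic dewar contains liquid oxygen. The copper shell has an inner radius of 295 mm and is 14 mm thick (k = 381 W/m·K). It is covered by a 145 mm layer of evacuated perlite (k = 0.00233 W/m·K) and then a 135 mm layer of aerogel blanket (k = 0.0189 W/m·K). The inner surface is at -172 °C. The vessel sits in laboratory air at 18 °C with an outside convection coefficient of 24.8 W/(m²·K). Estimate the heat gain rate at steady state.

Each spherical layer contributes R = (1/r_i − 1/r_o)/(4πk):
R_copper shell = (1/0.295 − 1/0.309)/(4π×381) = 3.208×10^-5 K/W
R_evacuated perlite = (1/0.309 − 1/0.454)/(4π×0.00233) = 35.3 K/W
R_aerogel blanket = (1/0.454 − 1/0.589)/(4π×0.0189) = 2.126 K/W
R_outer film = 1/(h·4πr_o²) = 1/(24.8×4π×0.589²) = 0.009249 K/W
R_total = 37.44 K/W
Q = ΔT/R_total = 190/37.44

Q ≈ 5.08 W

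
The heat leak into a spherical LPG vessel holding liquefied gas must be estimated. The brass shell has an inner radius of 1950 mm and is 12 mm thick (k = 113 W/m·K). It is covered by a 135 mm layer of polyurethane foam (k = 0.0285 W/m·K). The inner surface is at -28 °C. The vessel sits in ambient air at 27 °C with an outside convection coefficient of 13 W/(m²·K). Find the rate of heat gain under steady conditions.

Radial (spherical) resistances in series:
R_brass shell = (1/1.95 − 1/1.962)/(4π×113) = 2.209×10^-6 K/W
R_polyurethane foam = (1/1.962 − 1/2.097)/(4π×0.0285) = 0.09162 K/W
R_outer film = 1/(h·4πr_o²) = 1/(13×4π×2.097²) = 0.001392 K/W
R_total = 0.09301 K/W
Q = ΔT/R_total = 55/0.09301

Q ≈ 591 W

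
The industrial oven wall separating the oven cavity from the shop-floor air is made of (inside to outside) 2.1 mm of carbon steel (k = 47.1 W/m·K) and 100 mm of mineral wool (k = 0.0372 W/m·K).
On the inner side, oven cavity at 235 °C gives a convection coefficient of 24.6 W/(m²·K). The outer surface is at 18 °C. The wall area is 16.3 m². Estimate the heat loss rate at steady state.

Q ≈ 1300 W

Using the resistance-network approach (series):
R_inner film = 1/(h_i·A) = 1/(24.6×16.3) = 0.002494 K/W
R_carbon steel = L/(kA) = 0.0021/(47.1×16.3) = 2.735×10^-6 K/W
R_mineral wool = L/(kA) = 0.1/(0.0372×16.3) = 0.1649 K/W
R_total = 0.1674 K/W
Q = ΔT / R_total = 217 / 0.1674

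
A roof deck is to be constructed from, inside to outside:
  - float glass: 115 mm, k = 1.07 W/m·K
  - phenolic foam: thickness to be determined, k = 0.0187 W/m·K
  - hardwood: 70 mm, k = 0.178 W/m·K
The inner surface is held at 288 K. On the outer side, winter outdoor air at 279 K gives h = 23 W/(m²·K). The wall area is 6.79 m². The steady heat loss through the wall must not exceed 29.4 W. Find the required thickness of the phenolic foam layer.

Model the wall as resistances in series:
R_float glass = L/(kA) = 0.115/(1.07×6.79) = 0.01583 K/W
R_hardwood = L/(kA) = 0.07/(0.178×6.79) = 0.05792 K/W
R_outer film = 1/(h_o·A) = 1/(23×6.79) = 0.006403 K/W
Sum of the known resistances R_other = 0.08015 K/W
Required total resistance R_tot = ΔT/Q_allow = 9/29.4 = 0.3061 K/W
R_phenolic foam = R_tot − R_other = 0.226 K/W
L = R·k·A = 0.226×0.0187×6.79

L ≈ 28.7 mm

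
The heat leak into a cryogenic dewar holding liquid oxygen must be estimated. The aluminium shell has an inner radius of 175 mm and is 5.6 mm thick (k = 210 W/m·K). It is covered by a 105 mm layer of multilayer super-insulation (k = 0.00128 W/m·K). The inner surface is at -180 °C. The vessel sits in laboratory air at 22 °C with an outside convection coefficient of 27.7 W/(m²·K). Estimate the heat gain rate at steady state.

Spherical conduction: R = (1/r_in − 1/r_out)/(4πk) per layer; series-sum.
R_aluminium shell = (1/0.175 − 1/0.1806)/(4π×210) = 6.714×10^-5 K/W
R_multilayer super-insulation = (1/0.1806 − 1/0.2856)/(4π×0.00128) = 126.6 K/W
R_outer film = 1/(h·4πr_o²) = 1/(27.7×4π×0.2856²) = 0.03522 K/W
R_total = 126.6 K/W
Q = ΔT/R_total = 202/126.6

Q ≈ 1.6 W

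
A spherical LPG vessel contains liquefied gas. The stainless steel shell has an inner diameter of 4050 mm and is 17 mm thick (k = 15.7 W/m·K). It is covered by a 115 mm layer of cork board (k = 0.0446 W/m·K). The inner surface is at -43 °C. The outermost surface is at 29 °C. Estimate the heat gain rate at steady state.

For a spherical shell R = (1/r₁ − 1/r₂)/(4πk); film R = 1/(h·4πr²). In series:
R_stainless steel shell = (1/2.025 − 1/2.042)/(4π×15.7) = 2.084×10^-5 K/W
R_cork board = (1/2.042 − 1/2.157)/(4π×0.0446) = 0.04659 K/W
R_total = 0.04661 K/W
Q = ΔT/R_total = 72/0.04661

Q ≈ 1540 W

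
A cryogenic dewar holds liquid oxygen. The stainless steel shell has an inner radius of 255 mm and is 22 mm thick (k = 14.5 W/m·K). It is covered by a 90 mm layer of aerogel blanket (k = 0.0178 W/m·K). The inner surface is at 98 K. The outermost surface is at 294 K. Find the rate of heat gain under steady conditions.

Spherical conduction: R = (1/r_in − 1/r_out)/(4πk) per layer; series-sum.
R_stainless steel shell = (1/0.255 − 1/0.277)/(4π×14.5) = 0.001709 K/W
R_aerogel blanket = (1/0.277 − 1/0.367)/(4π×0.0178) = 3.958 K/W
R_total = 3.96 K/W
Q = ΔT/R_total = 196/3.96

Q ≈ 49.5 W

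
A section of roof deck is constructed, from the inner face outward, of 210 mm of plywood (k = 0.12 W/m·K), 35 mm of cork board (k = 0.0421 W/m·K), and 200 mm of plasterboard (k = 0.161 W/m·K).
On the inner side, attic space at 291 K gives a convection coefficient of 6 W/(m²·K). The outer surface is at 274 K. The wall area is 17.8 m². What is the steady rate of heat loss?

Series thermal resistances:
R_inner film = 1/(h_i·A) = 1/(6×17.8) = 0.009363 K/W
R_plywood = L/(kA) = 0.21/(0.12×17.8) = 0.09831 K/W
R_cork board = L/(kA) = 0.035/(0.0421×17.8) = 0.04671 K/W
R_plasterboard = L/(kA) = 0.2/(0.161×17.8) = 0.06979 K/W
R_total = 0.2242 K/W
Q = ΔT / R_total = 17 / 0.2242

Q ≈ 75.8 W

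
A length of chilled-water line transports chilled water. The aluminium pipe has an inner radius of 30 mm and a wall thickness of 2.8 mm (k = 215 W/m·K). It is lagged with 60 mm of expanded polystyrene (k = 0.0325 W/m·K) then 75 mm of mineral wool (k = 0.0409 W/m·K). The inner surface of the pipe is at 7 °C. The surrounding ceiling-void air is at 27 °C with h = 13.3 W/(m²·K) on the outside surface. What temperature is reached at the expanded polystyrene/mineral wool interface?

Cylindrical conduction, so R = ln(r₂/r₁)/(2πkL) per layer, in series:
R_aluminium pipe wall = ln(32.8/30)/(2π×215×1) = 6.605×10^-5 K/W
R_expanded polystyrene = ln(92.8/32.8)/(2π×0.0325×1) = 5.093 K/W
R_mineral wool = ln(167.8/92.8)/(2π×0.0409×1) = 2.305 K/W
R_outer film = 1/(h_o·2πr_oL) = 1/(13.3×2π×0.1678×1) = 0.07131 K/W
R_total = 7.469 K/W
Q = ΔT/R_total = 20/7.469
Q = 2.68 W/m
T_interface = T_inner + Q·ΣR(inner→interface) = 7 + 2.68×5.093

T ≈ 20.6 °C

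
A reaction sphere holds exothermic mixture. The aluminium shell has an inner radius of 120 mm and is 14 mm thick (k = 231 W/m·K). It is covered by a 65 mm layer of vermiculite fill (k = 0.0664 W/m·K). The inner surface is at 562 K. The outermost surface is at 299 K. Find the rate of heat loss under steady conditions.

Q ≈ 90 W

Spherical conduction: R = (1/r_in − 1/r_out)/(4πk) per layer; series-sum.
R_aluminium shell = (1/0.12 − 1/0.134)/(4π×231) = 2.999×10^-4 K/W
R_vermiculite fill = (1/0.134 − 1/0.199)/(4π×0.0664) = 2.921 K/W
R_total = 2.922 K/W
Q = ΔT/R_total = 263/2.922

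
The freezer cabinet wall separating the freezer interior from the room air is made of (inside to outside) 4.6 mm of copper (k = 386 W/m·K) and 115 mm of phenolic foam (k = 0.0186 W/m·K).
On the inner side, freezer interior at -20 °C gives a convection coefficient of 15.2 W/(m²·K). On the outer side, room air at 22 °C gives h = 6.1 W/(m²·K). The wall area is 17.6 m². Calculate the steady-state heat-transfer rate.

Q ≈ 115 W

Series thermal resistances:
R_inner film = 1/(h_i·A) = 1/(15.2×17.6) = 0.003738 K/W
R_copper = L/(kA) = 0.0046/(386×17.6) = 6.771×10^-7 K/W
R_phenolic foam = L/(kA) = 0.115/(0.0186×17.6) = 0.3513 K/W
R_outer film = 1/(h_o·A) = 1/(6.1×17.6) = 0.009314 K/W
R_total = 0.3643 K/W
Q = ΔT / R_total = 42 / 0.3643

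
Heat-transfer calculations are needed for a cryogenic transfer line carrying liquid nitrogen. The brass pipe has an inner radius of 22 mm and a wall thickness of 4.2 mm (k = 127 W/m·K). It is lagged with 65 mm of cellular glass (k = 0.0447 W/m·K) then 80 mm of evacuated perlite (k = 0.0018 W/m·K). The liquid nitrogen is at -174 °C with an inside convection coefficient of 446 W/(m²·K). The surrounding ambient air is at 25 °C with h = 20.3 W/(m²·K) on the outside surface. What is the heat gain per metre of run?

q′ ≈ 3.31 W/m

Cylindrical conduction, so R = ln(r₂/r₁)/(2πkL) per layer, in series:
R_inner film = 1/(h_i·2πr₁L) = 1/(446×2π×0.022×1) = 0.01622 K/W
R_brass pipe wall = ln(26.2/22)/(2π×127×1) = 2.19×10^-4 K/W
R_cellular glass = ln(91.2/26.2)/(2π×0.0447×1) = 4.441 K/W
R_evacuated perlite = ln(171.2/91.2)/(2π×0.0018×1) = 55.68 K/W
R_outer film = 1/(h_o·2πr_oL) = 1/(20.3×2π×0.1712×1) = 0.0458 K/W
R_total = 60.19 K/W
Q = ΔT/R_total = 199/60.19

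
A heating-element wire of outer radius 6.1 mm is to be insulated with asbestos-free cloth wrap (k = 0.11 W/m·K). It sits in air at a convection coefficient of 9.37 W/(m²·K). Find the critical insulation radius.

r_cr ≈ 11.7 mm

For a cylinder r_cr = k/h = 0.11/9.37
r_cr = 11.7 mm; since the bare radius (6.1 mm) is below r_cr, adding a thin layer of insulation will *increase* heat loss.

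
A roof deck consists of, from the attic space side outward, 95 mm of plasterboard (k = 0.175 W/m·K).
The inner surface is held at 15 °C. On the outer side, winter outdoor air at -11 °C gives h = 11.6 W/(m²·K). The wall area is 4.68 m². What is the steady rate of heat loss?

Using the resistance-network approach (series):
R_plasterboard = L/(kA) = 0.095/(0.175×4.68) = 0.116 K/W
R_outer film = 1/(h_o·A) = 1/(11.6×4.68) = 0.01842 K/W
R_total = 0.1344 K/W
Q = ΔT / R_total = 26 / 0.1344

Q ≈ 193 W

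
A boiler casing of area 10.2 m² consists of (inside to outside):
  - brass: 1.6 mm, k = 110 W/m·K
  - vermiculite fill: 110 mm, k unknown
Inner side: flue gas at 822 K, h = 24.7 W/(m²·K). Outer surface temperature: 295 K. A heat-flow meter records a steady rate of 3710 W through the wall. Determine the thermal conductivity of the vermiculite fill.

k ≈ 0.0781 W/(m·K)

Treating each layer as a thermal resistance in series:
R_inner film = 1/(h_i·A) = 1/(24.7×10.2) = 0.003969 K/W
R_brass = L/(kA) = 0.0016/(110×10.2) = 1.426×10^-6 K/W
Sum of known resistances R_other = 0.003971 K/W
Total R = ΔT/Q = 527/3710 = 0.142 K/W
R_vermiculite fill = R_total − R_other = 0.1381 K/W
k = L/(R·A) = 0.11/(0.1381×10.2)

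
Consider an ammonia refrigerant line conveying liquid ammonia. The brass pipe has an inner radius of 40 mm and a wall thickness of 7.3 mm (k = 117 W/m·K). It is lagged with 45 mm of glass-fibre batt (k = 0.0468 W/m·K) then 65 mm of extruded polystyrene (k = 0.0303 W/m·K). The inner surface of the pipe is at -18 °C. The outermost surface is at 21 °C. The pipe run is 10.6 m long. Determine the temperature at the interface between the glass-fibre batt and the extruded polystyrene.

T ≈ -0.523 °C

For a radial system each layer contributes R = ln(r_out/r_in)/(2πkL); films add R = 1/(hA).
R_brass pipe wall = ln(47.3/40)/(2π×117×10.6) = 2.151×10^-5 K/W
R_glass-fibre batt = ln(92.3/47.3)/(2π×0.0468×10.6) = 0.2145 K/W
R_extruded polystyrene = ln(157.3/92.3)/(2π×0.0303×10.6) = 0.2642 K/W
R_total = 0.4787 K/W
Q = ΔT/R_total = 39/0.4787
Q = 81.5 W
T_interface = T_inner + Q·ΣR(inner→interface) = -18 + 81.5×0.2145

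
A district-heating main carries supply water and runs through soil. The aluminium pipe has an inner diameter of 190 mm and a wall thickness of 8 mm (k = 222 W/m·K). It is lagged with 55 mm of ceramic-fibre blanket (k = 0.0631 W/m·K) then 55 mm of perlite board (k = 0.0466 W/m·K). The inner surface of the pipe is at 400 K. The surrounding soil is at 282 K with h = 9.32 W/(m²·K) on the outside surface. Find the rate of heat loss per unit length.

Per-layer cylindrical resistances, series-summed:
R_aluminium pipe wall = ln(103/95)/(2π×222×1) = 5.796×10^-5 K/W
R_ceramic-fibre blanket = ln(158/103)/(2π×0.0631×1) = 1.079 K/W
R_perlite board = ln(213/158)/(2π×0.0466×1) = 1.02 K/W
R_outer film = 1/(h_o·2πr_oL) = 1/(9.32×2π×0.213×1) = 0.08017 K/W
R_total = 2.18 K/W
Q = ΔT/R_total = 118/2.18

q′ ≈ 54.1 W/m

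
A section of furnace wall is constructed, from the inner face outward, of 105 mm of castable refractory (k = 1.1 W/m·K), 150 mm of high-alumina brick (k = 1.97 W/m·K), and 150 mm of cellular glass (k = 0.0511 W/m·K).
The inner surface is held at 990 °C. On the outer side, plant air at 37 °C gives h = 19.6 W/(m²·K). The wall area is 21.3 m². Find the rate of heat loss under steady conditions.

Thermal resistances in series:
R_castable refractory = L/(kA) = 0.105/(1.1×21.3) = 0.004481 K/W
R_high-alumina brick = L/(kA) = 0.15/(1.97×21.3) = 0.003575 K/W
R_cellular glass = L/(kA) = 0.15/(0.0511×21.3) = 0.1378 K/W
R_outer film = 1/(h_o·A) = 1/(19.6×21.3) = 0.002395 K/W
R_total = 0.1483 K/W
Q = ΔT / R_total = 953 / 0.1483

Q ≈ 6430 W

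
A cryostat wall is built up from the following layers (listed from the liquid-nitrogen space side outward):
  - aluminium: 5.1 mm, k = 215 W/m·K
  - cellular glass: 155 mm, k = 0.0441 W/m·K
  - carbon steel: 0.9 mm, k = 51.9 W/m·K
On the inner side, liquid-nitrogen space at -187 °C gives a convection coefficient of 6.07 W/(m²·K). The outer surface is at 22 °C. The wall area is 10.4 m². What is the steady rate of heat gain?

Using the resistance-network approach (series):
R_inner film = 1/(h_i·A) = 1/(6.07×10.4) = 0.01584 K/W
R_aluminium = L/(kA) = 0.0051/(215×10.4) = 2.281×10^-6 K/W
R_cellular glass = L/(kA) = 0.155/(0.0441×10.4) = 0.338 K/W
R_carbon steel = L/(kA) = 0.0009/(51.9×10.4) = 1.667×10^-6 K/W
R_total = 0.3538 K/W
Q = ΔT / R_total = 209 / 0.3538

Q ≈ 591 W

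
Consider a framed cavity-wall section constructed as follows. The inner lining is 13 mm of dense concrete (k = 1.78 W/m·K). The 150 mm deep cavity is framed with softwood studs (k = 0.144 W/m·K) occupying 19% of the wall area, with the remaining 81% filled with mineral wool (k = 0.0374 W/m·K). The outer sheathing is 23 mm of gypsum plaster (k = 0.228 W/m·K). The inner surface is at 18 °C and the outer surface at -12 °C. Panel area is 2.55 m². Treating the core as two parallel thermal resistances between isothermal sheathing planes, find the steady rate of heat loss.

Q ≈ 28.2 W

Sheathing layers in series; stud and cavity paths in parallel between them.
R_inner = 0.013/(1.78×2.55) = 0.002864 K/W
R_stud  = 0.15/(0.144×0.19×2.55) = 2.15 K/W
R_cav   = 0.15/(0.0374×0.81×2.55) = 1.942 K/W
1/R_core = 1/R_stud + 1/R_cav → R_core = 1.02 K/W
R_outer = 0.023/(0.228×2.55) = 0.03956 K/W
R_total = 1.063 K/W
Q = ΔT/R_total = 30/1.063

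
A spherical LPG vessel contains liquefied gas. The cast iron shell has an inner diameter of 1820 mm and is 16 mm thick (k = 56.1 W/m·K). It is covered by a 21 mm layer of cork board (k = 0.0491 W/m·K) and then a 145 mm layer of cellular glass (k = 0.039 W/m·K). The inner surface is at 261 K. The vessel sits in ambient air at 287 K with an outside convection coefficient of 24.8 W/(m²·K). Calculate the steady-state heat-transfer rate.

Spherical conduction: R = (1/r_in − 1/r_out)/(4πk) per layer; series-sum.
R_cast iron shell = (1/0.91 − 1/0.926)/(4π×56.1) = 2.693×10^-5 K/W
R_cork board = (1/0.926 − 1/0.947)/(4π×0.0491) = 0.03881 K/W
R_cellular glass = (1/0.947 − 1/1.092)/(4π×0.039) = 0.2861 K/W
R_outer film = 1/(h·4πr_o²) = 1/(24.8×4π×1.092²) = 0.002691 K/W
R_total = 0.3276 K/W
Q = ΔT/R_total = 26/0.3276

Q ≈ 79.4 W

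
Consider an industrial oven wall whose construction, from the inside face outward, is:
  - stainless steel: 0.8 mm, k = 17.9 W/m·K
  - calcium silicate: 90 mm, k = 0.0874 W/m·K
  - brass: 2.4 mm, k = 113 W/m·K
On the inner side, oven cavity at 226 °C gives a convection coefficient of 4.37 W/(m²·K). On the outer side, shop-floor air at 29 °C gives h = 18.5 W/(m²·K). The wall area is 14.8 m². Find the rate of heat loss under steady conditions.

Using the resistance-network approach (series):
R_inner film = 1/(h_i·A) = 1/(4.37×14.8) = 0.01546 K/W
R_stainless steel = L/(kA) = 0.0008/(17.9×14.8) = 3.02×10^-6 K/W
R_calcium silicate = L/(kA) = 0.09/(0.0874×14.8) = 0.06958 K/W
R_brass = L/(kA) = 0.0024/(113×14.8) = 1.435×10^-6 K/W
R_outer film = 1/(h_o·A) = 1/(18.5×14.8) = 0.003652 K/W
R_total = 0.0887 K/W
Q = ΔT / R_total = 197 / 0.0887

Q ≈ 2220 W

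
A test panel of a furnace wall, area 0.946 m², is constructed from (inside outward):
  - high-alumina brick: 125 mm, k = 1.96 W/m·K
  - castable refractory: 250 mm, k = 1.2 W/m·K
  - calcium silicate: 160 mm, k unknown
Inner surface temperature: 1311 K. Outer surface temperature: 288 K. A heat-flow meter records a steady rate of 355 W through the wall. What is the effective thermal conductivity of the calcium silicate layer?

k ≈ 0.0652 W/(m·K)

Model the wall as resistances in series:
R_high-alumina brick = L/(kA) = 0.125/(1.96×0.946) = 0.06742 K/W
R_castable refractory = L/(kA) = 0.25/(1.2×0.946) = 0.2202 K/W
Sum of known resistances R_other = 0.2876 K/W
Total R = ΔT/Q = 1023/355 = 2.882 K/W
R_calcium silicate = R_total − R_other = 2.594 K/W
k = L/(R·A) = 0.16/(2.594×0.946)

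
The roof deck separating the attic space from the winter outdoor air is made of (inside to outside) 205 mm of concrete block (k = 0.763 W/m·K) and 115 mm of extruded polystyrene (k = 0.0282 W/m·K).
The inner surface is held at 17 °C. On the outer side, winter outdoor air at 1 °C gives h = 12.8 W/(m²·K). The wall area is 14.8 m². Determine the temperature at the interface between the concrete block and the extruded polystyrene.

Treating each layer as a thermal resistance in series:
R_concrete block = L/(kA) = 0.205/(0.763×14.8) = 0.01815 K/W
R_extruded polystyrene = L/(kA) = 0.115/(0.0282×14.8) = 0.2755 K/W
R_outer film = 1/(h_o·A) = 1/(12.8×14.8) = 0.005279 K/W
R_total = 0.299 K/W;  Q = ΔT/R_total = 16/0.299 = 53.52 W
T_interface = T_inner − Q·ΣR(inner→interface) = 17 − 53.5×0.01815

T ≈ 16 °C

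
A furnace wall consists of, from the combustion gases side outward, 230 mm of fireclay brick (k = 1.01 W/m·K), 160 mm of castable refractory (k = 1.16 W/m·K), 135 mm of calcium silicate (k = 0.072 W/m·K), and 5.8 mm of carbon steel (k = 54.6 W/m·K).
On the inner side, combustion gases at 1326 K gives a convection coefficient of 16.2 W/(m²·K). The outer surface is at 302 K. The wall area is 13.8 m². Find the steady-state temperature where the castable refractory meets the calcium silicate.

T ≈ 1140 K

Series thermal resistances:
R_inner film = 1/(h_i·A) = 1/(16.2×13.8) = 0.004473 K/W
R_fireclay brick = L/(kA) = 0.23/(1.01×13.8) = 0.0165 K/W
R_castable refractory = L/(kA) = 0.16/(1.16×13.8) = 0.009995 K/W
R_calcium silicate = L/(kA) = 0.135/(0.072×13.8) = 0.1359 K/W
R_carbon steel = L/(kA) = 0.0058/(54.6×13.8) = 7.698×10^-6 K/W
R_total = 0.1668 K/W;  Q = ΔT/R_total = 1024/0.1668 = 6137 W
T_interface = T_inner − Q·ΣR(inner→interface) = 1326 − 6140×0.03097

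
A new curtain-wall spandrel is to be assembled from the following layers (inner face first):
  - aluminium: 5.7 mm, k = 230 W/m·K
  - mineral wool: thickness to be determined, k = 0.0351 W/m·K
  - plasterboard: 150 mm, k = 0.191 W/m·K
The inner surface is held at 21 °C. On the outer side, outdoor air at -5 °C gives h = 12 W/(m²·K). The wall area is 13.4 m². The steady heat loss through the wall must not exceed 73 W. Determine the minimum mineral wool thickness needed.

Model the wall as resistances in series:
R_aluminium = L/(kA) = 0.0057/(230×13.4) = 1.849×10^-6 K/W
R_plasterboard = L/(kA) = 0.15/(0.191×13.4) = 0.05861 K/W
R_outer film = 1/(h_o·A) = 1/(12×13.4) = 0.006219 K/W
Sum of the known resistances R_other = 0.06483 K/W
Required total resistance R_tot = ΔT/Q_allow = 26/73 = 0.3562 K/W
R_mineral wool = R_tot − R_other = 0.2913 K/W
L = R·k·A = 0.2913×0.0351×13.4

L ≈ 137 mm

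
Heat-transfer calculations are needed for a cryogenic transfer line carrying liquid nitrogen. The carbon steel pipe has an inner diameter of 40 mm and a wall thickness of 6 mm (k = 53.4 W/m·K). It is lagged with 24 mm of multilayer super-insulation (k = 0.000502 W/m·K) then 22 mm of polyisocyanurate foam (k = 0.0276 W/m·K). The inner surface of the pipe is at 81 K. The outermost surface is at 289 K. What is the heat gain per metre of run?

Radial resistances (cylindrical: R_cond = ln(r_o/r_i)/(2πkL), R_conv = 1/(h·2πrL)):
R_carbon steel pipe wall = ln(26/20)/(2π×53.4×1) = 7.82×10^-4 K/W
R_multilayer super-insulation = ln(50/26)/(2π×0.000502×1) = 207.3 K/W
R_polyisocyanurate foam = ln(72/50)/(2π×0.0276×1) = 2.103 K/W
R_total = 209.4 K/W
Q = ΔT/R_total = 208/209.4

q′ ≈ 0.993 W/m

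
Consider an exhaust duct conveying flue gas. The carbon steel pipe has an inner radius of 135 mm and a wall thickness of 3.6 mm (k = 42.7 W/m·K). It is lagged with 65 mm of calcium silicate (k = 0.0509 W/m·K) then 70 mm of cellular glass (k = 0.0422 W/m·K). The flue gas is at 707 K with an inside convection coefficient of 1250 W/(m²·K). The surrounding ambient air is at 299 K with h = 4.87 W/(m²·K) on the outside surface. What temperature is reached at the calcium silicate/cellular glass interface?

T ≈ 506 K

Per-layer cylindrical resistances, series-summed:
R_inner film = 1/(h_i·2πr₁L) = 1/(1250×2π×0.135×1) = 9.431×10^-4 K/W
R_carbon steel pipe wall = ln(138.6/135)/(2π×42.7×1) = 9.809×10^-5 K/W
R_calcium silicate = ln(203.6/138.6)/(2π×0.0509×1) = 1.202 K/W
R_cellular glass = ln(273.6/203.6)/(2π×0.0422×1) = 1.114 K/W
R_outer film = 1/(h_o·2πr_oL) = 1/(4.87×2π×0.2736×1) = 0.1194 K/W
R_total = 2.437 K/W
Q = ΔT/R_total = 408/2.437
Q = 167 W/m
T_interface = T_inner − Q·ΣR(inner→interface) = 707 − 167×1.204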